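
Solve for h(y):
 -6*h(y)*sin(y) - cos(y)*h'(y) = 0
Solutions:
 h(y) = C1*cos(y)^6


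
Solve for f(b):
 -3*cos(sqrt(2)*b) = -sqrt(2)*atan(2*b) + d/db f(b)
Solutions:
 f(b) = C1 + sqrt(2)*(b*atan(2*b) - log(4*b^2 + 1)/4) - 3*sqrt(2)*sin(sqrt(2)*b)/2


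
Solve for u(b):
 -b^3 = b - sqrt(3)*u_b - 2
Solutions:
 u(b) = C1 + sqrt(3)*b^4/12 + sqrt(3)*b^2/6 - 2*sqrt(3)*b/3


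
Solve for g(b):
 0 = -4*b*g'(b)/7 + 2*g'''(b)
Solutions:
 g(b) = C1 + Integral(C2*airyai(2^(1/3)*7^(2/3)*b/7) + C3*airybi(2^(1/3)*7^(2/3)*b/7), b)


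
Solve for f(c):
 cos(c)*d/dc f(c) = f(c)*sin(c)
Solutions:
 f(c) = C1/cos(c)


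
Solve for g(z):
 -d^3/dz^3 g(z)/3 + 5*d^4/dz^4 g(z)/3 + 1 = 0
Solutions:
 g(z) = C1 + C2*z + C3*z^2 + C4*exp(z/5) + z^3/2


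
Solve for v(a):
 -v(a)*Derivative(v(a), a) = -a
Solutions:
 v(a) = -sqrt(C1 + a^2)
 v(a) = sqrt(C1 + a^2)


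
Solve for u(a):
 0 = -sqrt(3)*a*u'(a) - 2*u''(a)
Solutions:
 u(a) = C1 + C2*erf(3^(1/4)*a/2)


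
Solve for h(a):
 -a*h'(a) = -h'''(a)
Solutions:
 h(a) = C1 + Integral(C2*airyai(a) + C3*airybi(a), a)


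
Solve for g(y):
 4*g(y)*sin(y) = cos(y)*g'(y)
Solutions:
 g(y) = C1/cos(y)^4


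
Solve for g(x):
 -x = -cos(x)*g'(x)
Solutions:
 g(x) = C1 + Integral(x/cos(x), x)


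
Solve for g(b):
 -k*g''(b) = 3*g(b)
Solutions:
 g(b) = C1*exp(-sqrt(3)*b*sqrt(-1/k)) + C2*exp(sqrt(3)*b*sqrt(-1/k))


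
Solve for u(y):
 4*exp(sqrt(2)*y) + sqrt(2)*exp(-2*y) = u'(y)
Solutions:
 u(y) = C1 + 2*sqrt(2)*exp(sqrt(2)*y) - sqrt(2)*exp(-2*y)/2


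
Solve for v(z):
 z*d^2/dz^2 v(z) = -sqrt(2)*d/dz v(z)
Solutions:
 v(z) = C1 + C2*z^(1 - sqrt(2))


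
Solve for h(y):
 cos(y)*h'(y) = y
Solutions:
 h(y) = C1 + Integral(y/cos(y), y)


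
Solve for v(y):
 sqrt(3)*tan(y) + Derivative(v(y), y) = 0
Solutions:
 v(y) = C1 + sqrt(3)*log(cos(y))


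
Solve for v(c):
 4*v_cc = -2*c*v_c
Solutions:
 v(c) = C1 + C2*erf(c/2)


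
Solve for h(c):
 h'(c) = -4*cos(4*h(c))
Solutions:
 h(c) = -asin((C1 + exp(32*c))/(C1 - exp(32*c)))/4 + pi/4
 h(c) = asin((C1 + exp(32*c))/(C1 - exp(32*c)))/4


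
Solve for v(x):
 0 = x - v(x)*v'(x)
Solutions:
 v(x) = -sqrt(C1 + x^2)
 v(x) = sqrt(C1 + x^2)


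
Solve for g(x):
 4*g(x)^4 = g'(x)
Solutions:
 g(x) = (-1/(C1 + 12*x))^(1/3)
 g(x) = (-1/(C1 + 4*x))^(1/3)*(-3^(2/3) - 3*3^(1/6)*I)/6
 g(x) = (-1/(C1 + 4*x))^(1/3)*(-3^(2/3) + 3*3^(1/6)*I)/6


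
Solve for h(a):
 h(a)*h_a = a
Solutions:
 h(a) = -sqrt(C1 + a^2)
 h(a) = sqrt(C1 + a^2)


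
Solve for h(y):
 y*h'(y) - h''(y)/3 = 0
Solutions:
 h(y) = C1 + C2*erfi(sqrt(6)*y/2)


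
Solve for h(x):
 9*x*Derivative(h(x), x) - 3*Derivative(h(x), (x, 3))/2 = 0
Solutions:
 h(x) = C1 + Integral(C2*airyai(6^(1/3)*x) + C3*airybi(6^(1/3)*x), x)


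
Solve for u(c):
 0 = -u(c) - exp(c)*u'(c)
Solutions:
 u(c) = C1*exp(exp(-c))


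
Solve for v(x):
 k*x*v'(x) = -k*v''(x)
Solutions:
 v(x) = C1 + C2*erf(sqrt(2)*x/2)


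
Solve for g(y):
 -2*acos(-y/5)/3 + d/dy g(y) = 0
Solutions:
 g(y) = C1 + 2*y*acos(-y/5)/3 + 2*sqrt(25 - y^2)/3


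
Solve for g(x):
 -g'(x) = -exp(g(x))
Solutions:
 g(x) = log(-1/(C1 + x))


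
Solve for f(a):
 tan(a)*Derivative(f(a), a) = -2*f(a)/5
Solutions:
 f(a) = C1/sin(a)^(2/5)


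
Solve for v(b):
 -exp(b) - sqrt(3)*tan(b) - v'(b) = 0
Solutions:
 v(b) = C1 - exp(b) + sqrt(3)*log(cos(b))


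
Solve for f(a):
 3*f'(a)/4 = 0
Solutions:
 f(a) = C1


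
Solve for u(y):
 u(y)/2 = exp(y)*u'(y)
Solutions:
 u(y) = C1*exp(-exp(-y)/2)


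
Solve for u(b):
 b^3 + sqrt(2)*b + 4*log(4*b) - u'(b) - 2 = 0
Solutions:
 u(b) = C1 + b^4/4 + sqrt(2)*b^2/2 + 4*b*log(b) - 6*b + b*log(256)


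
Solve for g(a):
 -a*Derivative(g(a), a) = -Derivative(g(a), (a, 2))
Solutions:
 g(a) = C1 + C2*erfi(sqrt(2)*a/2)


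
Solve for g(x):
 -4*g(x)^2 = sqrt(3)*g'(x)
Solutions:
 g(x) = 3/(C1 + 4*sqrt(3)*x)


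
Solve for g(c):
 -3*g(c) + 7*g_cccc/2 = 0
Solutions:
 g(c) = C1*exp(-6^(1/4)*7^(3/4)*c/7) + C2*exp(6^(1/4)*7^(3/4)*c/7) + C3*sin(6^(1/4)*7^(3/4)*c/7) + C4*cos(6^(1/4)*7^(3/4)*c/7)


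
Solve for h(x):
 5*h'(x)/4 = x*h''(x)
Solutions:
 h(x) = C1 + C2*x^(9/4)


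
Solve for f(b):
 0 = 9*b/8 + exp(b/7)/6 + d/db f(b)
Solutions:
 f(b) = C1 - 9*b^2/16 - 7*exp(b/7)/6


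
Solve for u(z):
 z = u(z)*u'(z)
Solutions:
 u(z) = -sqrt(C1 + z^2)
 u(z) = sqrt(C1 + z^2)


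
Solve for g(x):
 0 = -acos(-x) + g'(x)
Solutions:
 g(x) = C1 + x*acos(-x) + sqrt(1 - x^2)


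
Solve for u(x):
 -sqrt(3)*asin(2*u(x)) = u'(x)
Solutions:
 Integral(1/asin(2*_y), (_y, u(x))) = C1 - sqrt(3)*x


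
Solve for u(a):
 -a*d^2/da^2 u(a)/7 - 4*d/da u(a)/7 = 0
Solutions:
 u(a) = C1 + C2/a^3


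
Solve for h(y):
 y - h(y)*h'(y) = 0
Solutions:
 h(y) = -sqrt(C1 + y^2)
 h(y) = sqrt(C1 + y^2)


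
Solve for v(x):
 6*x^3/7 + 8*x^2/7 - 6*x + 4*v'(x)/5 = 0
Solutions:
 v(x) = C1 - 15*x^4/56 - 10*x^3/21 + 15*x^2/4


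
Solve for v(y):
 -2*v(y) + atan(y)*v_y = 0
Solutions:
 v(y) = C1*exp(2*Integral(1/atan(y), y))


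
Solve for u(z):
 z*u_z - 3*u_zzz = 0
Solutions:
 u(z) = C1 + Integral(C2*airyai(3^(2/3)*z/3) + C3*airybi(3^(2/3)*z/3), z)


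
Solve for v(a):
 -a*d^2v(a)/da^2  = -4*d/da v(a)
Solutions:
 v(a) = C1 + C2*a^5


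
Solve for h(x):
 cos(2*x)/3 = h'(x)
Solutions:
 h(x) = C1 + sin(2*x)/6


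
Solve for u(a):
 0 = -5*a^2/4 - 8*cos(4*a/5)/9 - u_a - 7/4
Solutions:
 u(a) = C1 - 5*a^3/12 - 7*a/4 - 10*sin(4*a/5)/9


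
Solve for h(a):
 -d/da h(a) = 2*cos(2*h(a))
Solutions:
 h(a) = -asin((C1 + exp(8*a))/(C1 - exp(8*a)))/2 + pi/2
 h(a) = asin((C1 + exp(8*a))/(C1 - exp(8*a)))/2


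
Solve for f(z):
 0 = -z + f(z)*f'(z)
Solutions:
 f(z) = -sqrt(C1 + z^2)
 f(z) = sqrt(C1 + z^2)


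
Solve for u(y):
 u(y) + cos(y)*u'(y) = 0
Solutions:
 u(y) = C1*sqrt(sin(y) - 1)/sqrt(sin(y) + 1)


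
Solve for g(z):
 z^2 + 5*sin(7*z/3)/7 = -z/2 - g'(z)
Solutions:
 g(z) = C1 - z^3/3 - z^2/4 + 15*cos(7*z/3)/49


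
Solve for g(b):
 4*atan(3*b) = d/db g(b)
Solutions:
 g(b) = C1 + 4*b*atan(3*b) - 2*log(9*b^2 + 1)/3


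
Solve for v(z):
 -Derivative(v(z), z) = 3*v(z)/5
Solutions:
 v(z) = C1*exp(-3*z/5)


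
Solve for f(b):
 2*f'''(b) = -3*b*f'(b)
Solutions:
 f(b) = C1 + Integral(C2*airyai(-2^(2/3)*3^(1/3)*b/2) + C3*airybi(-2^(2/3)*3^(1/3)*b/2), b)


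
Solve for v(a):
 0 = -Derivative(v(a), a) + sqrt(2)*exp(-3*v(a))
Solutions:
 v(a) = log(C1 + 3*sqrt(2)*a)/3
 v(a) = log((-3^(1/3) - 3^(5/6)*I)*(C1 + sqrt(2)*a)^(1/3)/2)
 v(a) = log((-3^(1/3) + 3^(5/6)*I)*(C1 + sqrt(2)*a)^(1/3)/2)


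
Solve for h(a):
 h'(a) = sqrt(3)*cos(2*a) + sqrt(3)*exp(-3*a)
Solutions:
 h(a) = C1 + sqrt(3)*sin(2*a)/2 - sqrt(3)*exp(-3*a)/3


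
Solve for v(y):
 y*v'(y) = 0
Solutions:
 v(y) = C1


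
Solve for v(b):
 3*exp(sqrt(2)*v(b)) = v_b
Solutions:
 v(b) = sqrt(2)*(2*log(-1/(C1 + 3*b)) - log(2))/4


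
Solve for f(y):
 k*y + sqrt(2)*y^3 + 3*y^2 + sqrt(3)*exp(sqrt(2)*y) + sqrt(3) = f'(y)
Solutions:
 f(y) = C1 + k*y^2/2 + sqrt(2)*y^4/4 + y^3 + sqrt(3)*y + sqrt(6)*exp(sqrt(2)*y)/2


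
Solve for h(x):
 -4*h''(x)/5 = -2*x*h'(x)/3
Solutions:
 h(x) = C1 + C2*erfi(sqrt(15)*x/6)


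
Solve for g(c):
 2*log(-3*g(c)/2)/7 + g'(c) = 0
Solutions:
 7*Integral(1/(log(-_y) - log(2) + log(3)), (_y, g(c)))/2 = C1 - c


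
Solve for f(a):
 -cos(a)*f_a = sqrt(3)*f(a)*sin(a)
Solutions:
 f(a) = C1*cos(a)^(sqrt(3))


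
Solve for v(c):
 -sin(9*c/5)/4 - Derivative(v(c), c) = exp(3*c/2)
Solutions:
 v(c) = C1 - 2*exp(3*c/2)/3 + 5*cos(9*c/5)/36


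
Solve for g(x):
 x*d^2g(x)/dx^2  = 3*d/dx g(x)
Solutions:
 g(x) = C1 + C2*x^4


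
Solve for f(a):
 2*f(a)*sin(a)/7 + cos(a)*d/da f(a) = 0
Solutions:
 f(a) = C1*cos(a)^(2/7)


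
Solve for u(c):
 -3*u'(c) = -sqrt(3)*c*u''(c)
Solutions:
 u(c) = C1 + C2*c^(1 + sqrt(3))


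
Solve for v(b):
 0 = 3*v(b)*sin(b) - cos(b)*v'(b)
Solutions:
 v(b) = C1/cos(b)^3


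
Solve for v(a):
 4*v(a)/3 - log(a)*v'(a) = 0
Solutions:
 v(a) = C1*exp(4*li(a)/3)


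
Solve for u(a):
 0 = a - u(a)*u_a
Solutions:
 u(a) = -sqrt(C1 + a^2)
 u(a) = sqrt(C1 + a^2)


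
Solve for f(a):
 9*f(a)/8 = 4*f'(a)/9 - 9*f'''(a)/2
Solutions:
 f(a) = C1*exp(3^(1/3)*a*(32*3^(1/3)/(sqrt(42948417) + 6561)^(1/3) + (sqrt(42948417) + 6561)^(1/3))/108)*sin(3^(1/6)*a*(-3^(2/3)*(sqrt(42948417) + 6561)^(1/3) + 96/(sqrt(42948417) + 6561)^(1/3))/108) + C2*exp(3^(1/3)*a*(32*3^(1/3)/(sqrt(42948417) + 6561)^(1/3) + (sqrt(42948417) + 6561)^(1/3))/108)*cos(3^(1/6)*a*(-3^(2/3)*(sqrt(42948417) + 6561)^(1/3) + 96/(sqrt(42948417) + 6561)^(1/3))/108) + C3*exp(-3^(1/3)*a*(32*3^(1/3)/(sqrt(42948417) + 6561)^(1/3) + (sqrt(42948417) + 6561)^(1/3))/54)


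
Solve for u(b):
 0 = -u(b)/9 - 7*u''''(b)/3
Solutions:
 u(b) = (C1*sin(sqrt(2)*21^(3/4)*b/42) + C2*cos(sqrt(2)*21^(3/4)*b/42))*exp(-sqrt(2)*21^(3/4)*b/42) + (C3*sin(sqrt(2)*21^(3/4)*b/42) + C4*cos(sqrt(2)*21^(3/4)*b/42))*exp(sqrt(2)*21^(3/4)*b/42)


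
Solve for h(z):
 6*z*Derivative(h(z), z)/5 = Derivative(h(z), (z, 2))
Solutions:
 h(z) = C1 + C2*erfi(sqrt(15)*z/5)


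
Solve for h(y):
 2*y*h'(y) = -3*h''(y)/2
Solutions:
 h(y) = C1 + C2*erf(sqrt(6)*y/3)


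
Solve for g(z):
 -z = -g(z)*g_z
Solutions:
 g(z) = -sqrt(C1 + z^2)
 g(z) = sqrt(C1 + z^2)


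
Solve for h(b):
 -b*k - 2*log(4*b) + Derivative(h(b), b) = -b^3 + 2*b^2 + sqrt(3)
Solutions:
 h(b) = C1 - b^4/4 + 2*b^3/3 + b^2*k/2 + 2*b*log(b) - 2*b + sqrt(3)*b + b*log(16)


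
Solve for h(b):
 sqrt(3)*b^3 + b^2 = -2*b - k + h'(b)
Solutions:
 h(b) = C1 + sqrt(3)*b^4/4 + b^3/3 + b^2 + b*k


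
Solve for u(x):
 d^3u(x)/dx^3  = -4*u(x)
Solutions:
 u(x) = C3*exp(-2^(2/3)*x) + (C1*sin(2^(2/3)*sqrt(3)*x/2) + C2*cos(2^(2/3)*sqrt(3)*x/2))*exp(2^(2/3)*x/2)


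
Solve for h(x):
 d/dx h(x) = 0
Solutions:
 h(x) = C1


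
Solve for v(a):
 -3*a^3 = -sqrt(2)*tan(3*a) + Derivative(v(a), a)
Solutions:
 v(a) = C1 - 3*a^4/4 - sqrt(2)*log(cos(3*a))/3


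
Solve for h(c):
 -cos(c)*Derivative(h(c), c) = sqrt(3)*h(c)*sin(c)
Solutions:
 h(c) = C1*cos(c)^(sqrt(3))


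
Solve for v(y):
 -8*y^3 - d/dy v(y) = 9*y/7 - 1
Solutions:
 v(y) = C1 - 2*y^4 - 9*y^2/14 + y


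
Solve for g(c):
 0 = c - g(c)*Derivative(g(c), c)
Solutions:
 g(c) = -sqrt(C1 + c^2)
 g(c) = sqrt(C1 + c^2)


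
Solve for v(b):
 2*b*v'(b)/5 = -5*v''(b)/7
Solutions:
 v(b) = C1 + C2*erf(sqrt(7)*b/5)


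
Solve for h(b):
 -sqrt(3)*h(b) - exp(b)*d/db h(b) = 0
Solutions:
 h(b) = C1*exp(sqrt(3)*exp(-b))


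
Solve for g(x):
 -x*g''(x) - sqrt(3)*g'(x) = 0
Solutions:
 g(x) = C1 + C2*x^(1 - sqrt(3))


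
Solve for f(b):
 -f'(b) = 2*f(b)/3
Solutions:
 f(b) = C1*exp(-2*b/3)


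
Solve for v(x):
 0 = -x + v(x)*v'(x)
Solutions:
 v(x) = -sqrt(C1 + x^2)
 v(x) = sqrt(C1 + x^2)


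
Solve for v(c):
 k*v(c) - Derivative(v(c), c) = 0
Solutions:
 v(c) = C1*exp(c*k)


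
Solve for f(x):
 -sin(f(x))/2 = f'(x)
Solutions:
 f(x) = -acos((-C1 - exp(x))/(C1 - exp(x))) + 2*pi
 f(x) = acos((-C1 - exp(x))/(C1 - exp(x)))


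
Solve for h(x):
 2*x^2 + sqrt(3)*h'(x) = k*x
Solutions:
 h(x) = C1 + sqrt(3)*k*x^2/6 - 2*sqrt(3)*x^3/9


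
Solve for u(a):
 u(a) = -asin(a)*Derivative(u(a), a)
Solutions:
 u(a) = C1*exp(-Integral(1/asin(a), a))


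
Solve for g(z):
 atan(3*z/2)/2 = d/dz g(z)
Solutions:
 g(z) = C1 + z*atan(3*z/2)/2 - log(9*z^2 + 4)/6


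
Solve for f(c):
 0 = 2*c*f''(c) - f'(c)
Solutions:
 f(c) = C1 + C2*c^(3/2)


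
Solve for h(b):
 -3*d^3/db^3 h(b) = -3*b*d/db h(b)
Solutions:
 h(b) = C1 + Integral(C2*airyai(b) + C3*airybi(b), b)


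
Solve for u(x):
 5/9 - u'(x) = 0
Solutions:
 u(x) = C1 + 5*x/9


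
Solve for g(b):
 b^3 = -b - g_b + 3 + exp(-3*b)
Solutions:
 g(b) = C1 - b^4/4 - b^2/2 + 3*b - exp(-3*b)/3


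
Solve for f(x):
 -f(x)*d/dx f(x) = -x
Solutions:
 f(x) = -sqrt(C1 + x^2)
 f(x) = sqrt(C1 + x^2)


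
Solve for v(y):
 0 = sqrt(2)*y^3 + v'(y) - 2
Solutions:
 v(y) = C1 - sqrt(2)*y^4/4 + 2*y


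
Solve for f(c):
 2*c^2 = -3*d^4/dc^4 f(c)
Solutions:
 f(c) = C1 + C2*c + C3*c^2 + C4*c^3 - c^6/540


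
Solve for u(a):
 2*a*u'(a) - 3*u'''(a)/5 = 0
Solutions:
 u(a) = C1 + Integral(C2*airyai(10^(1/3)*3^(2/3)*a/3) + C3*airybi(10^(1/3)*3^(2/3)*a/3), a)


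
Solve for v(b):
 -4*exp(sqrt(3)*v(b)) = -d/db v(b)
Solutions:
 v(b) = sqrt(3)*(2*log(-1/(C1 + 4*b)) - log(3))/6


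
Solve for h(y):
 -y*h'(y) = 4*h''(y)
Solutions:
 h(y) = C1 + C2*erf(sqrt(2)*y/4)


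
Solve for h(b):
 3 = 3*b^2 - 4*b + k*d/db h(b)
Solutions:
 h(b) = C1 - b^3/k + 2*b^2/k + 3*b/k


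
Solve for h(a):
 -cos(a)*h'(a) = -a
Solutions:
 h(a) = C1 + Integral(a/cos(a), a)


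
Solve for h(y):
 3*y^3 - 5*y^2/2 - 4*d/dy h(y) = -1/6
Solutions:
 h(y) = C1 + 3*y^4/16 - 5*y^3/24 + y/24


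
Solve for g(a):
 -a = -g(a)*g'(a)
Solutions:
 g(a) = -sqrt(C1 + a^2)
 g(a) = sqrt(C1 + a^2)


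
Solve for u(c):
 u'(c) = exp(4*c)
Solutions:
 u(c) = C1 + exp(4*c)/4


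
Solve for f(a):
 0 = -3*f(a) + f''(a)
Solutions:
 f(a) = C1*exp(-sqrt(3)*a) + C2*exp(sqrt(3)*a)


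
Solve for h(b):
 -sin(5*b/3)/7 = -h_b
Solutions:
 h(b) = C1 - 3*cos(5*b/3)/35


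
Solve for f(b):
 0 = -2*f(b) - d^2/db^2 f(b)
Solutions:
 f(b) = C1*sin(sqrt(2)*b) + C2*cos(sqrt(2)*b)


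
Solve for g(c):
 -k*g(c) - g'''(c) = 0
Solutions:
 g(c) = C1*exp(c*(-k)^(1/3)) + C2*exp(c*(-k)^(1/3)*(-1 + sqrt(3)*I)/2) + C3*exp(-c*(-k)^(1/3)*(1 + sqrt(3)*I)/2)


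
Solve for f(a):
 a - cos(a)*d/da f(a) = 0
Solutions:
 f(a) = C1 + Integral(a/cos(a), a)


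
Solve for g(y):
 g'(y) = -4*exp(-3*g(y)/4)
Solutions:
 g(y) = 4*log(C1 - 3*y)/3
 g(y) = 4*log((-1 - sqrt(3)*I)*(C1 - 3*y)^(1/3)/2)
 g(y) = 4*log((-1 + sqrt(3)*I)*(C1 - 3*y)^(1/3)/2)


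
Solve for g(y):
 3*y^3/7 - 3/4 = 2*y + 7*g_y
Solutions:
 g(y) = C1 + 3*y^4/196 - y^2/7 - 3*y/28


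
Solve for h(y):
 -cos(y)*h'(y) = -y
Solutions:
 h(y) = C1 + Integral(y/cos(y), y)


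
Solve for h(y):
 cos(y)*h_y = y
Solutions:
 h(y) = C1 + Integral(y/cos(y), y)


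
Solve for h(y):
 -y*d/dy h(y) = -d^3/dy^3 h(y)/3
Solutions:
 h(y) = C1 + Integral(C2*airyai(3^(1/3)*y) + C3*airybi(3^(1/3)*y), y)


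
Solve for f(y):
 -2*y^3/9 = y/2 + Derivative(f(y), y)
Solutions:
 f(y) = C1 - y^4/18 - y^2/4


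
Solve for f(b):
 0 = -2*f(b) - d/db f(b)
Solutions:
 f(b) = C1*exp(-2*b)


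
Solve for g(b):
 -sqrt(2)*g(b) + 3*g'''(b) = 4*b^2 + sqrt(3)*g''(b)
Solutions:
 g(b) = C1*exp(b*(-12^(1/3)*(2*sqrt(3) + 81*sqrt(2) + sqrt(-12 + (2*sqrt(3) + 81*sqrt(2))^2))^(1/3) - 2*18^(1/3)/(2*sqrt(3) + 81*sqrt(2) + sqrt(-12 + (2*sqrt(3) + 81*sqrt(2))^2))^(1/3) + 4*sqrt(3))/36)*sin(2^(1/3)*3^(1/6)*b*(-2^(1/3)*3^(2/3)*(2*sqrt(3) + 81*sqrt(2) + sqrt(-12 + (2*sqrt(3) + 81*sqrt(2))^2))^(1/3) + 6/(2*sqrt(3) + 81*sqrt(2) + sqrt(-12 + (2*sqrt(3) + 81*sqrt(2))^2))^(1/3))/36) + C2*exp(b*(-12^(1/3)*(2*sqrt(3) + 81*sqrt(2) + sqrt(-12 + (2*sqrt(3) + 81*sqrt(2))^2))^(1/3) - 2*18^(1/3)/(2*sqrt(3) + 81*sqrt(2) + sqrt(-12 + (2*sqrt(3) + 81*sqrt(2))^2))^(1/3) + 4*sqrt(3))/36)*cos(2^(1/3)*3^(1/6)*b*(-2^(1/3)*3^(2/3)*(2*sqrt(3) + 81*sqrt(2) + sqrt(-12 + (2*sqrt(3) + 81*sqrt(2))^2))^(1/3) + 6/(2*sqrt(3) + 81*sqrt(2) + sqrt(-12 + (2*sqrt(3) + 81*sqrt(2))^2))^(1/3))/36) + C3*exp(b*(2*18^(1/3)/(2*sqrt(3) + 81*sqrt(2) + sqrt(-12 + (2*sqrt(3) + 81*sqrt(2))^2))^(1/3) + 2*sqrt(3) + 12^(1/3)*(2*sqrt(3) + 81*sqrt(2) + sqrt(-12 + (2*sqrt(3) + 81*sqrt(2))^2))^(1/3))/18) - 2*sqrt(2)*b^2 + 4*sqrt(3)


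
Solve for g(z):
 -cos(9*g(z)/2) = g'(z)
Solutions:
 g(z) = -2*asin((C1 + exp(9*z))/(C1 - exp(9*z)))/9 + 2*pi/9
 g(z) = 2*asin((C1 + exp(9*z))/(C1 - exp(9*z)))/9


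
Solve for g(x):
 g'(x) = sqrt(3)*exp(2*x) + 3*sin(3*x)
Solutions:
 g(x) = C1 + sqrt(3)*exp(2*x)/2 - cos(3*x)


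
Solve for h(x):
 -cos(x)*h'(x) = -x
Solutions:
 h(x) = C1 + Integral(x/cos(x), x)


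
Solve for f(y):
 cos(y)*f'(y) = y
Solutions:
 f(y) = C1 + Integral(y/cos(y), y)


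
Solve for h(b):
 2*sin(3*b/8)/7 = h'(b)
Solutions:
 h(b) = C1 - 16*cos(3*b/8)/21


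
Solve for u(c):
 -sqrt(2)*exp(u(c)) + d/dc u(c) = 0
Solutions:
 u(c) = log(-1/(C1 + sqrt(2)*c))


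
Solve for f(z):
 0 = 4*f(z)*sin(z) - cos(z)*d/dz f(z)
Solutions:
 f(z) = C1/cos(z)^4


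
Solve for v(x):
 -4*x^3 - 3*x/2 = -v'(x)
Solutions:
 v(x) = C1 + x^4 + 3*x^2/4


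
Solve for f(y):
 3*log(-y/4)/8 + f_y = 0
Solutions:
 f(y) = C1 - 3*y*log(-y)/8 + 3*y*(1 + 2*log(2))/8


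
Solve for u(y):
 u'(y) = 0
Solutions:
 u(y) = C1


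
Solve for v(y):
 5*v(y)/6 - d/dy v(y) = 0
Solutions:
 v(y) = C1*exp(5*y/6)


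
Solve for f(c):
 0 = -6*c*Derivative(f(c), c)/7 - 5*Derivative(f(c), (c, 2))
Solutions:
 f(c) = C1 + C2*erf(sqrt(105)*c/35)


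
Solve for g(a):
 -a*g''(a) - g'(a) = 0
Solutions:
 g(a) = C1 + C2*log(a)


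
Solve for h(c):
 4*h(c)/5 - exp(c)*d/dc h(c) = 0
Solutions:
 h(c) = C1*exp(-4*exp(-c)/5)


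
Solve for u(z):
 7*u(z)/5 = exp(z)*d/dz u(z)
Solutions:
 u(z) = C1*exp(-7*exp(-z)/5)


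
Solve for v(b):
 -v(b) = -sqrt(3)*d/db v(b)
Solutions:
 v(b) = C1*exp(sqrt(3)*b/3)


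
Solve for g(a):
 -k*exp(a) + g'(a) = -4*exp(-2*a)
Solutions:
 g(a) = C1 + k*exp(a) + 2*exp(-2*a)


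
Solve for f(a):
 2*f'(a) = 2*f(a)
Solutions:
 f(a) = C1*exp(a)


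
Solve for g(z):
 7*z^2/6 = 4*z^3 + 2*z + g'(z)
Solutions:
 g(z) = C1 - z^4 + 7*z^3/18 - z^2


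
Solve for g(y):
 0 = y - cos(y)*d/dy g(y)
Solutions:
 g(y) = C1 + Integral(y/cos(y), y)


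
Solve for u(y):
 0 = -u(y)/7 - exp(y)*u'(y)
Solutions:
 u(y) = C1*exp(exp(-y)/7)


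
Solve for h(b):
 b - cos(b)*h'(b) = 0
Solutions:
 h(b) = C1 + Integral(b/cos(b), b)


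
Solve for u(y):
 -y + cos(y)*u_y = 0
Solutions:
 u(y) = C1 + Integral(y/cos(y), y)


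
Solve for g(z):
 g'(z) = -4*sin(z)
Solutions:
 g(z) = C1 + 4*cos(z)


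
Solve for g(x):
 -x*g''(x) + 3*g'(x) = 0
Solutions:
 g(x) = C1 + C2*x^4


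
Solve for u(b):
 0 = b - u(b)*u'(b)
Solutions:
 u(b) = -sqrt(C1 + b^2)
 u(b) = sqrt(C1 + b^2)


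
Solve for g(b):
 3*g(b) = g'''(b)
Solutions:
 g(b) = C3*exp(3^(1/3)*b) + (C1*sin(3^(5/6)*b/2) + C2*cos(3^(5/6)*b/2))*exp(-3^(1/3)*b/2)


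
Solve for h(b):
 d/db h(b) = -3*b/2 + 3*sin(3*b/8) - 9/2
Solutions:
 h(b) = C1 - 3*b^2/4 - 9*b/2 - 8*cos(3*b/8)


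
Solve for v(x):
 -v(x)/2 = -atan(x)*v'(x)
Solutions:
 v(x) = C1*exp(Integral(1/atan(x), x)/2)


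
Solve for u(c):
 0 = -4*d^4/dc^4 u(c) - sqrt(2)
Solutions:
 u(c) = C1 + C2*c + C3*c^2 + C4*c^3 - sqrt(2)*c^4/96


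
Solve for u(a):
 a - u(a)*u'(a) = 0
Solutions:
 u(a) = -sqrt(C1 + a^2)
 u(a) = sqrt(C1 + a^2)


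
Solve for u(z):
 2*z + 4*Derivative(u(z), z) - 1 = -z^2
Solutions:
 u(z) = C1 - z^3/12 - z^2/4 + z/4


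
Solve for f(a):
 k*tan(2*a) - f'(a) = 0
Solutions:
 f(a) = C1 - k*log(cos(2*a))/2


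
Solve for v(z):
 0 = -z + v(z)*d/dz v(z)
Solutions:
 v(z) = -sqrt(C1 + z^2)
 v(z) = sqrt(C1 + z^2)


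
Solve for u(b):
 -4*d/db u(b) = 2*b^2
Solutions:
 u(b) = C1 - b^3/6


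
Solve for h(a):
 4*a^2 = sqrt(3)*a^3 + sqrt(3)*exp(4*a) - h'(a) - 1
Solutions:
 h(a) = C1 + sqrt(3)*a^4/4 - 4*a^3/3 - a + sqrt(3)*exp(4*a)/4


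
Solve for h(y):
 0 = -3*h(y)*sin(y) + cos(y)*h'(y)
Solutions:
 h(y) = C1/cos(y)^3


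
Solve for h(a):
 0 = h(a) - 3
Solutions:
 h(a) = 3


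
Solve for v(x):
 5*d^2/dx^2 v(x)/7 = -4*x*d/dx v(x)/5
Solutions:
 v(x) = C1 + C2*erf(sqrt(14)*x/5)


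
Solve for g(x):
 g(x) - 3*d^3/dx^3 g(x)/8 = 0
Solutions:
 g(x) = C3*exp(2*3^(2/3)*x/3) + (C1*sin(3^(1/6)*x) + C2*cos(3^(1/6)*x))*exp(-3^(2/3)*x/3)


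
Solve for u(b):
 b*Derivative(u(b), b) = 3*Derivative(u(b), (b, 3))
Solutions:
 u(b) = C1 + Integral(C2*airyai(3^(2/3)*b/3) + C3*airybi(3^(2/3)*b/3), b)


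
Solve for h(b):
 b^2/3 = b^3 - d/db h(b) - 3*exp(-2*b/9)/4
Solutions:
 h(b) = C1 + b^4/4 - b^3/9 + 27*exp(-2*b/9)/8


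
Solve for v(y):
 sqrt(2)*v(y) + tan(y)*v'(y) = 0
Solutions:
 v(y) = C1/sin(y)^(sqrt(2))


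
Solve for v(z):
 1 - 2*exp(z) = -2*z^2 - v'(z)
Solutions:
 v(z) = C1 - 2*z^3/3 - z + 2*exp(z)


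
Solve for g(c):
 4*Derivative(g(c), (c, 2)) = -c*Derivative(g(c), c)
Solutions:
 g(c) = C1 + C2*erf(sqrt(2)*c/4)


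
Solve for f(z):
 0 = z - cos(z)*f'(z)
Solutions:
 f(z) = C1 + Integral(z/cos(z), z)


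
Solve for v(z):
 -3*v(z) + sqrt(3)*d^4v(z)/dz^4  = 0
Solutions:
 v(z) = C1*exp(-3^(1/8)*z) + C2*exp(3^(1/8)*z) + C3*sin(3^(1/8)*z) + C4*cos(3^(1/8)*z)


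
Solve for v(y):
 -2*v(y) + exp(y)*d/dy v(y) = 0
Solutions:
 v(y) = C1*exp(-2*exp(-y))


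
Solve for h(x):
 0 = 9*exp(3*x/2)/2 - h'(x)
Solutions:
 h(x) = C1 + 3*exp(3*x/2)


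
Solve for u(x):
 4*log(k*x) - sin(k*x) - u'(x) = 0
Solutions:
 u(x) = C1 + 4*x*log(k*x) - 4*x - Piecewise((-cos(k*x)/k, Ne(k, 0)), (0, True))


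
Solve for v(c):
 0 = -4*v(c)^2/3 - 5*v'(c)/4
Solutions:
 v(c) = 15/(C1 + 16*c)


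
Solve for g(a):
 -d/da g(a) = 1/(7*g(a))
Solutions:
 g(a) = -sqrt(C1 - 14*a)/7
 g(a) = sqrt(C1 - 14*a)/7


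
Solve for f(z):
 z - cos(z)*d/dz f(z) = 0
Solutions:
 f(z) = C1 + Integral(z/cos(z), z)


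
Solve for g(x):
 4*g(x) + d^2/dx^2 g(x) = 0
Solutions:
 g(x) = C1*sin(2*x) + C2*cos(2*x)


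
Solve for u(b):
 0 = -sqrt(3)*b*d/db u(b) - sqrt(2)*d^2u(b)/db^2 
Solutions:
 u(b) = C1 + C2*erf(6^(1/4)*b/2)


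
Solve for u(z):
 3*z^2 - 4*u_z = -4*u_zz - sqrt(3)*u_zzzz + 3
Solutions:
 u(z) = C1 + C2*exp(-2^(1/3)*z*(-2*6^(1/3)/(9 + sqrt(16*sqrt(3) + 81))^(1/3) + 3^(1/6)*(9 + sqrt(16*sqrt(3) + 81))^(1/3))/6)*sin(2^(1/3)*z*(2*2^(1/3)*3^(5/6)/(9 + sqrt(16*sqrt(3) + 81))^(1/3) + 3^(2/3)*(9 + sqrt(16*sqrt(3) + 81))^(1/3))/6) + C3*exp(-2^(1/3)*z*(-2*6^(1/3)/(9 + sqrt(16*sqrt(3) + 81))^(1/3) + 3^(1/6)*(9 + sqrt(16*sqrt(3) + 81))^(1/3))/6)*cos(2^(1/3)*z*(2*2^(1/3)*3^(5/6)/(9 + sqrt(16*sqrt(3) + 81))^(1/3) + 3^(2/3)*(9 + sqrt(16*sqrt(3) + 81))^(1/3))/6) + C4*exp(2^(1/3)*z*(-2*6^(1/3)/(9 + sqrt(16*sqrt(3) + 81))^(1/3) + 3^(1/6)*(9 + sqrt(16*sqrt(3) + 81))^(1/3))/3) + z^3/4 + 3*z^2/4 + 3*z/4


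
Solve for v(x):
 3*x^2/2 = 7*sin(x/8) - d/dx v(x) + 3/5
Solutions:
 v(x) = C1 - x^3/2 + 3*x/5 - 56*cos(x/8)


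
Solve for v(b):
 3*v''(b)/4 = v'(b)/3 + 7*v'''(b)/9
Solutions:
 v(b) = C1 + (C2*sin(sqrt(615)*b/56) + C3*cos(sqrt(615)*b/56))*exp(27*b/56)


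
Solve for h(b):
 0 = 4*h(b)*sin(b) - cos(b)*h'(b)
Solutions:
 h(b) = C1/cos(b)^4


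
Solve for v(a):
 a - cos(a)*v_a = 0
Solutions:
 v(a) = C1 + Integral(a/cos(a), a)


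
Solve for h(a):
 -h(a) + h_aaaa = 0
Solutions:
 h(a) = C1*exp(-a) + C2*exp(a) + C3*sin(a) + C4*cos(a)


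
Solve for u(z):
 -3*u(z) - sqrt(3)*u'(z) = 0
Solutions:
 u(z) = C1*exp(-sqrt(3)*z)


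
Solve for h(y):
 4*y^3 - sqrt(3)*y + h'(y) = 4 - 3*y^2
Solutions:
 h(y) = C1 - y^4 - y^3 + sqrt(3)*y^2/2 + 4*y


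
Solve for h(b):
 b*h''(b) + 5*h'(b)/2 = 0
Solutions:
 h(b) = C1 + C2/b^(3/2)


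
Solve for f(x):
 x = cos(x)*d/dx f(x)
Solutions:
 f(x) = C1 + Integral(x/cos(x), x)


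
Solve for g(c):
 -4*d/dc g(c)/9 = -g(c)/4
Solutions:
 g(c) = C1*exp(9*c/16)


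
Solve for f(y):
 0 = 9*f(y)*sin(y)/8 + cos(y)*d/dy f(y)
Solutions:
 f(y) = C1*cos(y)^(9/8)


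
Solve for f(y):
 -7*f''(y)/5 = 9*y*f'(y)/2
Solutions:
 f(y) = C1 + C2*erf(3*sqrt(35)*y/14)


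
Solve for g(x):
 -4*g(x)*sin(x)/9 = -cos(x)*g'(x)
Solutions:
 g(x) = C1/cos(x)^(4/9)


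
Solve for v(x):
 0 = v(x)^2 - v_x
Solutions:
 v(x) = -1/(C1 + x)


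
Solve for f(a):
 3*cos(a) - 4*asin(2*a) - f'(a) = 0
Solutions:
 f(a) = C1 - 4*a*asin(2*a) - 2*sqrt(1 - 4*a^2) + 3*sin(a)


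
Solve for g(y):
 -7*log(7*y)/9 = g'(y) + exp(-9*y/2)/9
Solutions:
 g(y) = C1 - 7*y*log(y)/9 + 7*y*(1 - log(7))/9 + 2*exp(-9*y/2)/81


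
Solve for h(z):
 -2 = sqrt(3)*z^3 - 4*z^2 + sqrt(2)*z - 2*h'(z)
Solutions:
 h(z) = C1 + sqrt(3)*z^4/8 - 2*z^3/3 + sqrt(2)*z^2/4 + z


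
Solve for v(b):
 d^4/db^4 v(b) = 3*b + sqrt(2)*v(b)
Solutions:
 v(b) = C1*exp(-2^(1/8)*b) + C2*exp(2^(1/8)*b) + C3*sin(2^(1/8)*b) + C4*cos(2^(1/8)*b) - 3*sqrt(2)*b/2


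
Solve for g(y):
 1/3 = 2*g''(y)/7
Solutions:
 g(y) = C1 + C2*y + 7*y^2/12


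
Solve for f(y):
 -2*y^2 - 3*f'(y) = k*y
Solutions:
 f(y) = C1 - k*y^2/6 - 2*y^3/9


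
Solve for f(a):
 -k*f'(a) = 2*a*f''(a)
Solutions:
 f(a) = C1 + a^(1 - re(k)/2)*(C2*sin(log(a)*Abs(im(k))/2) + C3*cos(log(a)*im(k)/2))


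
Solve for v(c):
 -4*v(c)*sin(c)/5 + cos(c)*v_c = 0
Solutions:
 v(c) = C1/cos(c)^(4/5)


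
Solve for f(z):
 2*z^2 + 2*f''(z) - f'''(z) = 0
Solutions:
 f(z) = C1 + C2*z + C3*exp(2*z) - z^4/12 - z^3/6 - z^2/4


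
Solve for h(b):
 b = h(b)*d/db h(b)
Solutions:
 h(b) = -sqrt(C1 + b^2)
 h(b) = sqrt(C1 + b^2)


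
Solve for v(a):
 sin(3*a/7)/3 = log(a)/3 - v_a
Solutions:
 v(a) = C1 + a*log(a)/3 - a/3 + 7*cos(3*a/7)/9


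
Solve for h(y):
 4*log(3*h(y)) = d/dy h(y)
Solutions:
 -Integral(1/(log(_y) + log(3)), (_y, h(y)))/4 = C1 - y


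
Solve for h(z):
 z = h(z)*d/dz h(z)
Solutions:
 h(z) = -sqrt(C1 + z^2)
 h(z) = sqrt(C1 + z^2)


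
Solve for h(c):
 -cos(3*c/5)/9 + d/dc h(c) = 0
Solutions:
 h(c) = C1 + 5*sin(3*c/5)/27


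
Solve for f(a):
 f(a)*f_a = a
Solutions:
 f(a) = -sqrt(C1 + a^2)
 f(a) = sqrt(C1 + a^2)


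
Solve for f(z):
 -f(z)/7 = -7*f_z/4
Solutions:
 f(z) = C1*exp(4*z/49)


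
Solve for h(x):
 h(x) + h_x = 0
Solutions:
 h(x) = C1*exp(-x)


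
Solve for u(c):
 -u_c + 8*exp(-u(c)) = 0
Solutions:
 u(c) = log(C1 + 8*c)


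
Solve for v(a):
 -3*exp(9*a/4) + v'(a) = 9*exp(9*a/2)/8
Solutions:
 v(a) = C1 + 4*exp(9*a/4)/3 + exp(9*a/2)/4


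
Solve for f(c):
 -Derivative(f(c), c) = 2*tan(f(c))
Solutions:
 f(c) = pi - asin(C1*exp(-2*c))
 f(c) = asin(C1*exp(-2*c))


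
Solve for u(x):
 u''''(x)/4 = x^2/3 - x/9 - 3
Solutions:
 u(x) = C1 + C2*x + C3*x^2 + C4*x^3 + x^6/270 - x^5/270 - x^4/2


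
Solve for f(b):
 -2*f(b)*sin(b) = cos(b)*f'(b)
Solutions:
 f(b) = C1*cos(b)^2


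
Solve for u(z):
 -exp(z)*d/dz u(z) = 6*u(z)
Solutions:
 u(z) = C1*exp(6*exp(-z))


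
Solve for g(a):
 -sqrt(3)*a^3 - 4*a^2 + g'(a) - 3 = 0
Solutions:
 g(a) = C1 + sqrt(3)*a^4/4 + 4*a^3/3 + 3*a


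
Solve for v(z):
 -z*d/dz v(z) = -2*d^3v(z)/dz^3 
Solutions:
 v(z) = C1 + Integral(C2*airyai(2^(2/3)*z/2) + C3*airybi(2^(2/3)*z/2), z)


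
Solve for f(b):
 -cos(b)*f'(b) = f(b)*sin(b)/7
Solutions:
 f(b) = C1*cos(b)^(1/7)


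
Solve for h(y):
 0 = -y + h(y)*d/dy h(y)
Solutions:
 h(y) = -sqrt(C1 + y^2)
 h(y) = sqrt(C1 + y^2)


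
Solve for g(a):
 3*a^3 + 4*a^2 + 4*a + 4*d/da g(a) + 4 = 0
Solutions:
 g(a) = C1 - 3*a^4/16 - a^3/3 - a^2/2 - a


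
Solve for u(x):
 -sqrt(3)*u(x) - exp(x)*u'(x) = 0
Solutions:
 u(x) = C1*exp(sqrt(3)*exp(-x))


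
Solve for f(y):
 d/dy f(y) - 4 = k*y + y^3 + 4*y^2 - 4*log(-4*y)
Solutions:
 f(y) = C1 + k*y^2/2 + y^4/4 + 4*y^3/3 - 4*y*log(-y) + 8*y*(1 - log(2))


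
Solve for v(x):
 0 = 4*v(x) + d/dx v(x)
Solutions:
 v(x) = C1*exp(-4*x)


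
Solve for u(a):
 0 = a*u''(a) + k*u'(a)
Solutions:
 u(a) = C1 + a^(1 - re(k))*(C2*sin(log(a)*Abs(im(k))) + C3*cos(log(a)*im(k)))


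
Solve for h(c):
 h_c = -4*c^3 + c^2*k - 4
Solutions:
 h(c) = C1 - c^4 + c^3*k/3 - 4*c


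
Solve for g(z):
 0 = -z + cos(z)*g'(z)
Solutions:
 g(z) = C1 + Integral(z/cos(z), z)


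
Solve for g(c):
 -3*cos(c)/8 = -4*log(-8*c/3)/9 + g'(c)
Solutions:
 g(c) = C1 + 4*c*log(-c)/9 - 4*c*log(3)/9 - 4*c/9 + 4*c*log(2)/3 - 3*sin(c)/8


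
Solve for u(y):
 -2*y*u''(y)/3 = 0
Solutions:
 u(y) = C1 + C2*y


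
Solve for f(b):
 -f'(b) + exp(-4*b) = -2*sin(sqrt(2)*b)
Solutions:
 f(b) = C1 - sqrt(2)*cos(sqrt(2)*b) - exp(-4*b)/4


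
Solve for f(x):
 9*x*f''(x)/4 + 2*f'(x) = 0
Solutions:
 f(x) = C1 + C2*x^(1/9)


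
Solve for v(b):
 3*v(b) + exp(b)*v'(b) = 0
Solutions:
 v(b) = C1*exp(3*exp(-b))


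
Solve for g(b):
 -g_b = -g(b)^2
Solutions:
 g(b) = -1/(C1 + b)


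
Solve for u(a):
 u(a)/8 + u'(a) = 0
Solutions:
 u(a) = C1*exp(-a/8)


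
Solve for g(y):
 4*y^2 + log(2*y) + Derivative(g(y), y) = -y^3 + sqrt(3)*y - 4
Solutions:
 g(y) = C1 - y^4/4 - 4*y^3/3 + sqrt(3)*y^2/2 - y*log(y) - 3*y - y*log(2)


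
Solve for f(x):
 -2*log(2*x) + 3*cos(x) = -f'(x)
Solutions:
 f(x) = C1 + 2*x*log(x) - 2*x + 2*x*log(2) - 3*sin(x)


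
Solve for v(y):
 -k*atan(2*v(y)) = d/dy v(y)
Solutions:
 Integral(1/atan(2*_y), (_y, v(y))) = C1 - k*y


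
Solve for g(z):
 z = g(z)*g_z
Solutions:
 g(z) = -sqrt(C1 + z^2)
 g(z) = sqrt(C1 + z^2)


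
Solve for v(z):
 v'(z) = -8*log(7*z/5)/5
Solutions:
 v(z) = C1 - 8*z*log(z)/5 - 8*z*log(7)/5 + 8*z/5 + 8*z*log(5)/5


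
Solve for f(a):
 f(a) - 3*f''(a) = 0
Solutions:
 f(a) = C1*exp(-sqrt(3)*a/3) + C2*exp(sqrt(3)*a/3)


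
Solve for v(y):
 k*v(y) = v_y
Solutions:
 v(y) = C1*exp(k*y)


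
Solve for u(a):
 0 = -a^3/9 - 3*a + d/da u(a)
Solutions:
 u(a) = C1 + a^4/36 + 3*a^2/2


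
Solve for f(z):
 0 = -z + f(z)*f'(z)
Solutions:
 f(z) = -sqrt(C1 + z^2)
 f(z) = sqrt(C1 + z^2)


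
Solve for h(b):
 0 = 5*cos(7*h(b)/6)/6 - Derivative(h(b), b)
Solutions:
 -5*b/6 - 3*log(sin(7*h(b)/6) - 1)/7 + 3*log(sin(7*h(b)/6) + 1)/7 = C1


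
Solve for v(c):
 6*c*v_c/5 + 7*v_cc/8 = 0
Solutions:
 v(c) = C1 + C2*erf(2*sqrt(210)*c/35)


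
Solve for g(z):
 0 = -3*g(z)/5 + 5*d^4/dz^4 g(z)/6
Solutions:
 g(z) = C1*exp(-sqrt(15)*2^(1/4)*z/5) + C2*exp(sqrt(15)*2^(1/4)*z/5) + C3*sin(sqrt(15)*2^(1/4)*z/5) + C4*cos(sqrt(15)*2^(1/4)*z/5)


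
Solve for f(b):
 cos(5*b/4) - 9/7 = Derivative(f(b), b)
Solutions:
 f(b) = C1 - 9*b/7 + 4*sin(5*b/4)/5


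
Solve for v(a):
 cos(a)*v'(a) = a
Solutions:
 v(a) = C1 + Integral(a/cos(a), a)


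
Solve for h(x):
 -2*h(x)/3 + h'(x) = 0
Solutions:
 h(x) = C1*exp(2*x/3)


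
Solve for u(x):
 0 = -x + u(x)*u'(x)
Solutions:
 u(x) = -sqrt(C1 + x^2)
 u(x) = sqrt(C1 + x^2)


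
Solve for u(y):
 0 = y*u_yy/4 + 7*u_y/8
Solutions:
 u(y) = C1 + C2/y^(5/2)


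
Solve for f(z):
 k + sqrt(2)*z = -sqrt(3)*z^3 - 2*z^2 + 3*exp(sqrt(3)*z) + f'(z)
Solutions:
 f(z) = C1 + k*z + sqrt(3)*z^4/4 + 2*z^3/3 + sqrt(2)*z^2/2 - sqrt(3)*exp(sqrt(3)*z)


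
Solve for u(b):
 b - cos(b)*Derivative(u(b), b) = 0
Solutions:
 u(b) = C1 + Integral(b/cos(b), b)


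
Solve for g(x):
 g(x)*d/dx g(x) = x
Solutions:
 g(x) = -sqrt(C1 + x^2)
 g(x) = sqrt(C1 + x^2)


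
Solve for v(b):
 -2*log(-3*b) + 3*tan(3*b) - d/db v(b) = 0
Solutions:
 v(b) = C1 - 2*b*log(-b) - 2*b*log(3) + 2*b - log(cos(3*b))


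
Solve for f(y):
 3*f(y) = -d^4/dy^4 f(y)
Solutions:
 f(y) = (C1*sin(sqrt(2)*3^(1/4)*y/2) + C2*cos(sqrt(2)*3^(1/4)*y/2))*exp(-sqrt(2)*3^(1/4)*y/2) + (C3*sin(sqrt(2)*3^(1/4)*y/2) + C4*cos(sqrt(2)*3^(1/4)*y/2))*exp(sqrt(2)*3^(1/4)*y/2)


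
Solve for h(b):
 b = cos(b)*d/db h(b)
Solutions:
 h(b) = C1 + Integral(b/cos(b), b)


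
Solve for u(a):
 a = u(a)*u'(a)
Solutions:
 u(a) = -sqrt(C1 + a^2)
 u(a) = sqrt(C1 + a^2)


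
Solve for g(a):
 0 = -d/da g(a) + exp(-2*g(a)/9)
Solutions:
 g(a) = 9*log(-sqrt(C1 + a)) - 9*log(3) + 9*log(2)/2
 g(a) = 9*log(C1 + a)/2 - 9*log(3) + 9*log(2)/2


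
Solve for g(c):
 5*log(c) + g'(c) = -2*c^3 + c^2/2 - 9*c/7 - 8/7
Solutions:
 g(c) = C1 - c^4/2 + c^3/6 - 9*c^2/14 - 5*c*log(c) + 27*c/7


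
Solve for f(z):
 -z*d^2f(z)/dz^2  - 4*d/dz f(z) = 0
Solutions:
 f(z) = C1 + C2/z^3


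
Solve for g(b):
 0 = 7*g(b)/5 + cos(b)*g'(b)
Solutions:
 g(b) = C1*(sin(b) - 1)^(7/10)/(sin(b) + 1)^(7/10)


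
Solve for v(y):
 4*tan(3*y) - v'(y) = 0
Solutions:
 v(y) = C1 - 4*log(cos(3*y))/3


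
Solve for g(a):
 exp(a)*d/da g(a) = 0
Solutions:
 g(a) = C1


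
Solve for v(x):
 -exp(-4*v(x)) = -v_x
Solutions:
 v(x) = log(-I*(C1 + 4*x)^(1/4))
 v(x) = log(I*(C1 + 4*x)^(1/4))
 v(x) = log(-(C1 + 4*x)^(1/4))
 v(x) = log(C1 + 4*x)/4


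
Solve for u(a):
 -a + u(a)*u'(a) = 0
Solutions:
 u(a) = -sqrt(C1 + a^2)
 u(a) = sqrt(C1 + a^2)


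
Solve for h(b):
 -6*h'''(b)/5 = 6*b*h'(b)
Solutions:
 h(b) = C1 + Integral(C2*airyai(-5^(1/3)*b) + C3*airybi(-5^(1/3)*b), b)


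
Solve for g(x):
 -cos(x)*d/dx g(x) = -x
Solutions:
 g(x) = C1 + Integral(x/cos(x), x)


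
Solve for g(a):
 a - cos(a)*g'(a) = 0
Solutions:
 g(a) = C1 + Integral(a/cos(a), a)


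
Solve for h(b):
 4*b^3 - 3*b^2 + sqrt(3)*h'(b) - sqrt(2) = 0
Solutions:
 h(b) = C1 - sqrt(3)*b^4/3 + sqrt(3)*b^3/3 + sqrt(6)*b/3


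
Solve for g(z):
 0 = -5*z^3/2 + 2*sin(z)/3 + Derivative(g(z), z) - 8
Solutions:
 g(z) = C1 + 5*z^4/8 + 8*z + 2*cos(z)/3


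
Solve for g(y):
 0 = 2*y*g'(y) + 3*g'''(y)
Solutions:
 g(y) = C1 + Integral(C2*airyai(-2^(1/3)*3^(2/3)*y/3) + C3*airybi(-2^(1/3)*3^(2/3)*y/3), y)


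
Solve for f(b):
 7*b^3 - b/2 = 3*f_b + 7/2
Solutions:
 f(b) = C1 + 7*b^4/12 - b^2/12 - 7*b/6


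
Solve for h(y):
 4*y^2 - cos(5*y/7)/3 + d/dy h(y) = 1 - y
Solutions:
 h(y) = C1 - 4*y^3/3 - y^2/2 + y + 7*sin(5*y/7)/15


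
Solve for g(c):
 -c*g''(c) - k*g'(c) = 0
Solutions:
 g(c) = C1 + c^(1 - re(k))*(C2*sin(log(c)*Abs(im(k))) + C3*cos(log(c)*im(k)))


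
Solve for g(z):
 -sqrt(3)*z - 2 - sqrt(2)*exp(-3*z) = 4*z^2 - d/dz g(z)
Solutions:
 g(z) = C1 + 4*z^3/3 + sqrt(3)*z^2/2 + 2*z - sqrt(2)*exp(-3*z)/3


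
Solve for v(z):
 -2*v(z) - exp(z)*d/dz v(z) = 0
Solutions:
 v(z) = C1*exp(2*exp(-z))


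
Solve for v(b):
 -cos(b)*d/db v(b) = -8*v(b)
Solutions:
 v(b) = C1*(sin(b)^4 + 4*sin(b)^3 + 6*sin(b)^2 + 4*sin(b) + 1)/(sin(b)^4 - 4*sin(b)^3 + 6*sin(b)^2 - 4*sin(b) + 1)


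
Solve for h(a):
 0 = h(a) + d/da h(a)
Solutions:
 h(a) = C1*exp(-a)


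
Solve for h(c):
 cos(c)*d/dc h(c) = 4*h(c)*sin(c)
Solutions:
 h(c) = C1/cos(c)^4


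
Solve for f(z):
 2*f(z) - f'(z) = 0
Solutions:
 f(z) = C1*exp(2*z)


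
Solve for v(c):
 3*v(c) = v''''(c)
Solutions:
 v(c) = C1*exp(-3^(1/4)*c) + C2*exp(3^(1/4)*c) + C3*sin(3^(1/4)*c) + C4*cos(3^(1/4)*c)


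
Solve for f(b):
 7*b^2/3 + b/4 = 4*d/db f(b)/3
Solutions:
 f(b) = C1 + 7*b^3/12 + 3*b^2/32


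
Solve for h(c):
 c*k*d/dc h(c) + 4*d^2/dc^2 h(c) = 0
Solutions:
 h(c) = Piecewise((-sqrt(2)*sqrt(pi)*C1*erf(sqrt(2)*c*sqrt(k)/4)/sqrt(k) - C2, (k > 0) | (k < 0)), (-C1*c - C2, True))


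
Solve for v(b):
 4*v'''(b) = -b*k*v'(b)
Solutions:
 v(b) = C1 + Integral(C2*airyai(2^(1/3)*b*(-k)^(1/3)/2) + C3*airybi(2^(1/3)*b*(-k)^(1/3)/2), b)


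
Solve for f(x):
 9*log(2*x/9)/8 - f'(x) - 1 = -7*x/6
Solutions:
 f(x) = C1 + 7*x^2/12 + 9*x*log(x)/8 - 9*x*log(3)/4 - 17*x/8 + 9*x*log(2)/8


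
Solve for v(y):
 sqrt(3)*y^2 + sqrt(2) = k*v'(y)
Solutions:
 v(y) = C1 + sqrt(3)*y^3/(3*k) + sqrt(2)*y/k


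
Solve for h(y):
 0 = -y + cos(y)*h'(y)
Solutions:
 h(y) = C1 + Integral(y/cos(y), y)


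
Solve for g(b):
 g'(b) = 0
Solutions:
 g(b) = C1


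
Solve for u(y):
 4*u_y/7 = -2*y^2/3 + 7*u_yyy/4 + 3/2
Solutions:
 u(y) = C1 + C2*exp(-4*y/7) + C3*exp(4*y/7) - 7*y^3/18 - 217*y/48


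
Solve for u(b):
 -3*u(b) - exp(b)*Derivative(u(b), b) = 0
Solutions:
 u(b) = C1*exp(3*exp(-b))


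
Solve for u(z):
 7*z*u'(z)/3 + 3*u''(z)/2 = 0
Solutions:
 u(z) = C1 + C2*erf(sqrt(7)*z/3)


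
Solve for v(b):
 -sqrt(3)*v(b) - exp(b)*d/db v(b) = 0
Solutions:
 v(b) = C1*exp(sqrt(3)*exp(-b))


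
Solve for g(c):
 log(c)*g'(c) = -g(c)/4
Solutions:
 g(c) = C1*exp(-li(c)/4)


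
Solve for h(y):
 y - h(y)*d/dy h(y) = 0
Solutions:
 h(y) = -sqrt(C1 + y^2)
 h(y) = sqrt(C1 + y^2)


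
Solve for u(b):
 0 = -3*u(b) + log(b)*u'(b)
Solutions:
 u(b) = C1*exp(3*li(b))


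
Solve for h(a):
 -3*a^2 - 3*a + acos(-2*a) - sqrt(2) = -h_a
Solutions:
 h(a) = C1 + a^3 + 3*a^2/2 - a*acos(-2*a) + sqrt(2)*a - sqrt(1 - 4*a^2)/2


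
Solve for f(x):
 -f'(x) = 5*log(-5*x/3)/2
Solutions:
 f(x) = C1 - 5*x*log(-x)/2 + 5*x*(-log(5) + 1 + log(3))/2


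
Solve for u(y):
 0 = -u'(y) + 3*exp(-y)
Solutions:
 u(y) = C1 - 3*exp(-y)


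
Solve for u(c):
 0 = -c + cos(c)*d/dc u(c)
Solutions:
 u(c) = C1 + Integral(c/cos(c), c)


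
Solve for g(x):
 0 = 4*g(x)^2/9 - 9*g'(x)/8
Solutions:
 g(x) = -81/(C1 + 32*x)


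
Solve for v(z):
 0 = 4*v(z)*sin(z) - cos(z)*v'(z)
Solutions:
 v(z) = C1/cos(z)^4


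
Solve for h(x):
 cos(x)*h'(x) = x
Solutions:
 h(x) = C1 + Integral(x/cos(x), x)


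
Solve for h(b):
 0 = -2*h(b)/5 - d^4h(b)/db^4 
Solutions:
 h(b) = (C1*sin(10^(3/4)*b/10) + C2*cos(10^(3/4)*b/10))*exp(-10^(3/4)*b/10) + (C3*sin(10^(3/4)*b/10) + C4*cos(10^(3/4)*b/10))*exp(10^(3/4)*b/10)


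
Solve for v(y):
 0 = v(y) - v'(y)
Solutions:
 v(y) = C1*exp(y)


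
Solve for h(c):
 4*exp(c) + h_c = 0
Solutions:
 h(c) = C1 - 4*exp(c)


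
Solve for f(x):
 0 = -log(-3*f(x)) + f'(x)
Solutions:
 -Integral(1/(log(-_y) + log(3)), (_y, f(x))) = C1 - x


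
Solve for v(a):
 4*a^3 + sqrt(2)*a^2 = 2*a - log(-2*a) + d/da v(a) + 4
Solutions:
 v(a) = C1 + a^4 + sqrt(2)*a^3/3 - a^2 + a*log(-a) + a*(-5 + log(2))


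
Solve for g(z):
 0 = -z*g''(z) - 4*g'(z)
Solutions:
 g(z) = C1 + C2/z^3


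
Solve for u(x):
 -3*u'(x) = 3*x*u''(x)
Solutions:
 u(x) = C1 + C2*log(x)


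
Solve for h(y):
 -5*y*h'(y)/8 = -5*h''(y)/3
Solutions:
 h(y) = C1 + C2*erfi(sqrt(3)*y/4)


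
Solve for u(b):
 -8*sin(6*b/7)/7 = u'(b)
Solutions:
 u(b) = C1 + 4*cos(6*b/7)/3


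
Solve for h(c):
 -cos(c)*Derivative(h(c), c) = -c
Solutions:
 h(c) = C1 + Integral(c/cos(c), c)


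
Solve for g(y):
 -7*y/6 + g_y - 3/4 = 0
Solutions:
 g(y) = C1 + 7*y^2/12 + 3*y/4


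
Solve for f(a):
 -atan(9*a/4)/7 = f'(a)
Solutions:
 f(a) = C1 - a*atan(9*a/4)/7 + 2*log(81*a^2 + 16)/63


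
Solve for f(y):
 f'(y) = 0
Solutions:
 f(y) = C1


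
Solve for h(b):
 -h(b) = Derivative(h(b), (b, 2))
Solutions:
 h(b) = C1*sin(b) + C2*cos(b)


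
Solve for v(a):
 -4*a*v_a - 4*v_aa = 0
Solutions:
 v(a) = C1 + C2*erf(sqrt(2)*a/2)


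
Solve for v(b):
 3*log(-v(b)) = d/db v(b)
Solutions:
 -li(-v(b)) = C1 + 3*b


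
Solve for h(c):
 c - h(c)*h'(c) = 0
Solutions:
 h(c) = -sqrt(C1 + c^2)
 h(c) = sqrt(C1 + c^2)


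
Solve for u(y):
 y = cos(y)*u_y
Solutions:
 u(y) = C1 + Integral(y/cos(y), y)


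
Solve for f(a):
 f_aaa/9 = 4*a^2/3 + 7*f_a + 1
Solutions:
 f(a) = C1 + C2*exp(-3*sqrt(7)*a) + C3*exp(3*sqrt(7)*a) - 4*a^3/63 - 197*a/1323


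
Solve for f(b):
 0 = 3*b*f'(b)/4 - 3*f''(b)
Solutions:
 f(b) = C1 + C2*erfi(sqrt(2)*b/4)


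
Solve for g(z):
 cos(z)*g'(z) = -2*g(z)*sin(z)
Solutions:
 g(z) = C1*cos(z)^2


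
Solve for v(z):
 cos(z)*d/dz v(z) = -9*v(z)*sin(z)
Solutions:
 v(z) = C1*cos(z)^9


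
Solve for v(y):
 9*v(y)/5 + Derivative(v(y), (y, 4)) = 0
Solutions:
 v(y) = (C1*sin(5^(3/4)*sqrt(6)*y/10) + C2*cos(5^(3/4)*sqrt(6)*y/10))*exp(-5^(3/4)*sqrt(6)*y/10) + (C3*sin(5^(3/4)*sqrt(6)*y/10) + C4*cos(5^(3/4)*sqrt(6)*y/10))*exp(5^(3/4)*sqrt(6)*y/10)
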